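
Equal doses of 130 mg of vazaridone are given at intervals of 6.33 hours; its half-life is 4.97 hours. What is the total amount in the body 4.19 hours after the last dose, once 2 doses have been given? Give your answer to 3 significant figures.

102 mg

The 2 doses were given 10.52, 4.19 hours ago.
Total = 130·(1/2)^(10.52/4.97) + 130·(1/2)^(4.19/4.97)
      = 29.975 + 72.47 ≈ 102.44 mg.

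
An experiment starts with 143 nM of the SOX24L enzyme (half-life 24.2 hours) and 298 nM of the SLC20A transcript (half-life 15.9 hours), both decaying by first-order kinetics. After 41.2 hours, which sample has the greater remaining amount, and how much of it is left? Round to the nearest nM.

SOX24L enzyme: 143 × (1/2)^1.7025 ≈ 43.938 nM.
SLC20A transcript: 298 × (1/2)^2.5912 ≈ 49.453 nM.
SLC20A transcript has more remaining, at ≈ 49.453 nM.

SLC20A transcript, 49 nM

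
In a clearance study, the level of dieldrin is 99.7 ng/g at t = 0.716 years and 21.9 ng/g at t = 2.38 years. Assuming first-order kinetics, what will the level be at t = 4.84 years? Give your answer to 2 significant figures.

Over Δt = 2.38 − 0.716 = 1.664 years, the level fell by a factor of 99.7/21.9 ≈ 4.5525.
n = log₂(4.5525) ≈ 2.1867 half-lives, so t½ = 1.664/2.1867 ≈ 0.76098 years.
From t = 2.38 to t = 4.84: 21.9 × (1/2)^((4.84−2.38)/0.76098) ≈ 2.3297 ng/g.

2.3 ng/g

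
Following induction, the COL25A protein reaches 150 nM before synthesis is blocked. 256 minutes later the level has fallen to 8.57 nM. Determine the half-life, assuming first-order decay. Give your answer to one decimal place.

62.0 minutes

A/A₀ = 8.57/150 ≈ 0.057133.
n = log₂(17.503) ≈ 4.1295 half-lives elapsed in 256 minutes.
t½ = 256/4.1295 ≈ 61.993 minutes.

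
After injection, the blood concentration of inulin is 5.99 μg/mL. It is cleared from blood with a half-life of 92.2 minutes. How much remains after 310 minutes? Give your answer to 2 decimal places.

0.58 μg/mL

Number of half-lives: n = 310/92.2 ≈ 3.3623.
Remaining = 5.99 × (1/2)^3.3623 = 5.99 × 0.097243 ≈ 0.58249 μg/mL.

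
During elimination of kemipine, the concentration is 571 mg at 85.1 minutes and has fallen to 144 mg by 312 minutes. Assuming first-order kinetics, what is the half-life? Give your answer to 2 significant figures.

Over Δt = 312 − 85.1 = 226.9 minutes, the level fell by a factor of 571/144 ≈ 3.9653.
n = log₂(3.9653) ≈ 1.9874 half-lives, so t½ = 226.9/1.9874 ≈ 114.17 minutes.

110 minutes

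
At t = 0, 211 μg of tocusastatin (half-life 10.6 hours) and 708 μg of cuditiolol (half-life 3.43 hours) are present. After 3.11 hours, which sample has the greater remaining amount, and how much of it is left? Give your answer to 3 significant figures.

tocusastatin: 211 × (1/2)^0.2934 ≈ 172.17 μg.
cuditiolol: 708 × (1/2)^0.90671 ≈ 377.65 μg.
Cuditiolol has more remaining, at ≈ 377.65 μg.

cuditiolol, 378 μg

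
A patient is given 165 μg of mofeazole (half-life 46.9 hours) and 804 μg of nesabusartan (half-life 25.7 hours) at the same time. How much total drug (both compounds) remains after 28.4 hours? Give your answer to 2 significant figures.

mofeazole: 165 × (1/2)^(28.4/46.9) = 165 × (1/2)^0.60554 ≈ 108.44 μg.
nesabusartan: 804 × (1/2)^(28.4/25.7) = 804 × (1/2)^1.1051 ≈ 373.77 μg.
Total = 108.44 + 373.77 ≈ 482.21 μg.

480 μg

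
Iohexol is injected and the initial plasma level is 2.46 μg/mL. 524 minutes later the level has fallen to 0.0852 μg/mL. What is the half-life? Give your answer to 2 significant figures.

110 minutes

A/A₀ = 0.0852/2.46 ≈ 0.034634.
n = log₂(28.873) ≈ 4.8517 half-lives elapsed in 524 minutes.
t½ = 524/4.8517 ≈ 108 minutes.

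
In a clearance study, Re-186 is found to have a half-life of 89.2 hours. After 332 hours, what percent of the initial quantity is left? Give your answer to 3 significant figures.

7.58%

n = 332/89.2 ≈ 3.722 half-lives.
Fraction remaining = (1/2)^3.722 ≈ 0.075783, i.e. 7.5783%.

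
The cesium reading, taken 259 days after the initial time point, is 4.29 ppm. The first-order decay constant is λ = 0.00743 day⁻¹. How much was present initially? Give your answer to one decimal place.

t½ = ln 2 / λ = 0.69315 / 0.00743 ≈ 93.29 days.
Number of half-lives elapsed: n = 259/93.29 ≈ 2.7763.
A₀ = A × 2^n = 4.29 × 2^2.7763 = 4.29 × 6.8508 ≈ 29.39 ppm.

29.4 ppm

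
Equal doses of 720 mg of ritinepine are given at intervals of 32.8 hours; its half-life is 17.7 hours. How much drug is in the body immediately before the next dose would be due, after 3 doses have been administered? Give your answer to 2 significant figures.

The 3 doses were given 98.4, 65.6, 32.8 hours ago.
Total = 720·(1/2)^(98.4/17.7) + 720·(1/2)^(65.6/17.7) + 720·(1/2)^(32.8/17.7)
      = 15.269 + 55.163 + 199.29 ≈ 269.73 mg.

270 mg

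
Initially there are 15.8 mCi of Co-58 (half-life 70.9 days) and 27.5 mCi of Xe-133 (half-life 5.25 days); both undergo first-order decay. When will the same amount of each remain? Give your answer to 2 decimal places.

Set 15.8·(1/2)^(t/70.9) = 27.5·(1/2)^(t/5.25).
Taking log₂: log₂(15.8/27.5) = t·(1/70.9 − 1/5.25).
log₂(0.57455) = -0.79951; 1/70.9 − 1/5.25 = -0.17637.
t = -0.79951 / -0.17637 ≈ 4.5331 days.

4.53 days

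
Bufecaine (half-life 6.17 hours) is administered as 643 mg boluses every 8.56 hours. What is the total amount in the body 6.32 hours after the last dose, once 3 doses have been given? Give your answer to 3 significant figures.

483 mg

The 3 doses were given 23.44, 14.88, 6.32 hours ago.
Total = 643·(1/2)^(23.44/6.17) + 643·(1/2)^(14.88/6.17) + 643·(1/2)^(6.32/6.17)
      = 46.194 + 120.84 + 316.13 ≈ 483.17 mg.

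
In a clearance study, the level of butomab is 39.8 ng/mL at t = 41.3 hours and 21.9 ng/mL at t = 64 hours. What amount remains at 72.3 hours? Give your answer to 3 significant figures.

17.6 ng/mL

Over Δt = 64 − 41.3 = 22.7 hours, the level fell by a factor of 39.8/21.9 ≈ 1.8174.
n = log₂(1.8174) ≈ 0.86184 half-lives, so t½ = 22.7/0.86184 ≈ 26.339 hours.
From t = 64 to t = 72.3: 21.9 × (1/2)^((72.3−64)/26.339) ≈ 17.603 ng/mL.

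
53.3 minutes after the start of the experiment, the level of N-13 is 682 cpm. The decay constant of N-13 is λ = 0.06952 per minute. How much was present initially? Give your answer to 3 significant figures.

t½ = ln 2 / λ = 0.69315 / 0.06952 ≈ 9.9705 minutes.
Number of half-lives elapsed: n = 53.3/9.9705 ≈ 5.3458.
A₀ = A × 2^n = 682 × 2^5.3458 = 682 × 40.667 ≈ 27735 cpm.

27700 cpm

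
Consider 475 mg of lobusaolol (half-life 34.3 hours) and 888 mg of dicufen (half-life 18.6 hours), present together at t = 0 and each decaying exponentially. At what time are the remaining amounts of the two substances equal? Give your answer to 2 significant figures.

37 hours

Set 475·(1/2)^(t/34.3) = 888·(1/2)^(t/18.6).
Taking log₂: log₂(475/888) = t·(1/34.3 − 1/18.6).
log₂(0.53491) = -0.90263; 1/34.3 − 1/18.6 = -0.024609.
t = -0.90263 / -0.024609 ≈ 36.679 hours.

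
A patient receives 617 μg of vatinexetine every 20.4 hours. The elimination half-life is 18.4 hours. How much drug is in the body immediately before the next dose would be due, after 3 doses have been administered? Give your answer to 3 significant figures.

The 3 doses were given 61.2, 40.8, 20.4 hours ago.
Total = 617·(1/2)^(61.2/18.4) + 617·(1/2)^(40.8/18.4) + 617·(1/2)^(20.4/18.4)
      = 61.522 + 132.67 + 286.11 ≈ 480.31 μg.

480 μg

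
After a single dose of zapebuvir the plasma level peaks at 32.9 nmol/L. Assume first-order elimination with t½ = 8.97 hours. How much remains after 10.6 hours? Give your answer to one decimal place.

Number of half-lives: n = 10.6/8.97 ≈ 1.1817.
Remaining = 32.9 × (1/2)^1.1817 = 32.9 × 0.44083 ≈ 14.503 nmol/L.

14.5 nmol/L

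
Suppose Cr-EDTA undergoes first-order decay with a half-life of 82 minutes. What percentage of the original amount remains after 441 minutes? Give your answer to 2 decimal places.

2.40%

n = 441/82 ≈ 5.378 half-lives.
Fraction remaining = (1/2)^5.378 ≈ 0.024046, i.e. 2.4046%.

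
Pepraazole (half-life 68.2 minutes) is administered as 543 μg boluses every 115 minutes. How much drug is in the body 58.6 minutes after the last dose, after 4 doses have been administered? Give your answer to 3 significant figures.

The 4 doses were given 403.6, 288.6, 173.6, 58.6 minutes ago.
Total = 543·(1/2)^(403.6/68.2) + 543·(1/2)^(288.6/68.2) + 543·(1/2)^(173.6/68.2) + 543·(1/2)^(58.6/68.2)
      = 8.9813 + 28.903 + 93.013 + 299.33 ≈ 430.22 μg.

430 μg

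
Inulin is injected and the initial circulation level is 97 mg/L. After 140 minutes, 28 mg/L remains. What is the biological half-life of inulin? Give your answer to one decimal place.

78.1 minutes

A/A₀ = 28/97 ≈ 0.28866.
n = log₂(3.4643) ≈ 1.7926 half-lives elapsed in 140 minutes.
t½ = 140/1.7926 ≈ 78.101 minutes.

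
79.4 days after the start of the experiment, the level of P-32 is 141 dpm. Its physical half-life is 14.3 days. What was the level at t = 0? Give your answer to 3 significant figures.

6620 dpm

Number of half-lives elapsed: n = 79.4/14.3 ≈ 5.5524.
A₀ = A × 2^n = 141 × 2^5.5524 = 141 × 46.93 ≈ 6617.2 dpm.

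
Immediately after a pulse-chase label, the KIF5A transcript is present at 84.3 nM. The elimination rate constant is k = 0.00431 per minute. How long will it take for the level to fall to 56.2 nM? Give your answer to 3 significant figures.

94.1 minutes

t½ = ln 2 / k = 0.69315 / 0.00431 ≈ 160.82 minutes.
Fraction remaining = 56.2/84.3 ≈ 0.66667.
n = log₂(84.3/56.2) = ln(1.5)/ln 2 ≈ 0.58496 half-lives.
t = n × t½ = 0.58496 × 160.82 ≈ 94.075 minutes.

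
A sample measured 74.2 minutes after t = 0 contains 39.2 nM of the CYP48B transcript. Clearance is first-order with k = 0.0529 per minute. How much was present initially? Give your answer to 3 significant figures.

t½ = ln 2 / k = 0.69315 / 0.0529 ≈ 13.103 minutes.
Number of half-lives elapsed: n = 74.2/13.103 ≈ 5.6628.
A₀ = A × 2^n = 39.2 × 2^5.6628 = 39.2 × 50.662 ≈ 1986 nM.

1990 nM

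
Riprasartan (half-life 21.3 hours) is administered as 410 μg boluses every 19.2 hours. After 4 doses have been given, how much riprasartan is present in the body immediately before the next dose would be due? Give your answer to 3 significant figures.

The 4 doses were given 76.8, 57.6, 38.4, 19.2 hours ago.
Total = 410·(1/2)^(76.8/21.3) + 410·(1/2)^(57.6/21.3) + 410·(1/2)^(38.4/21.3) + 410·(1/2)^(19.2/21.3)
      = 33.681 + 62.912 + 117.51 + 219.5 ≈ 433.6 μg.

434 μg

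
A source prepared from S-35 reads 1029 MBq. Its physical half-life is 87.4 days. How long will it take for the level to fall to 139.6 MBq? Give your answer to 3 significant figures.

252 days

Fraction remaining = 139.6/1029 ≈ 0.13567.
n = log₂(1029/139.6) = ln(7.3711)/ln 2 ≈ 2.8819 half-lives.
t = n × t½ = 2.8819 × 87.4 ≈ 251.88 days.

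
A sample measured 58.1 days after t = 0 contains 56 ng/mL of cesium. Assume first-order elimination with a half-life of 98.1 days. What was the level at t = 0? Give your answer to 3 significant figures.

Number of half-lives elapsed: n = 58.1/98.1 ≈ 0.59225.
A₀ = A × 2^n = 56 × 2^0.59225 = 56 × 1.5076 ≈ 84.426 ng/mL.

84.4 ng/mL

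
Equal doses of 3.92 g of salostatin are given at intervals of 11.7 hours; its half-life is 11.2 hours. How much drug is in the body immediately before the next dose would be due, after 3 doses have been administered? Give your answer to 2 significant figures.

3.3 g

The 3 doses were given 35.1, 23.4, 11.7 hours ago.
Total = 3.92·(1/2)^(35.1/11.2) + 3.92·(1/2)^(23.4/11.2) + 3.92·(1/2)^(11.7/11.2)
      = 0.44656 + 0.92119 + 1.9003 ≈ 3.268 g.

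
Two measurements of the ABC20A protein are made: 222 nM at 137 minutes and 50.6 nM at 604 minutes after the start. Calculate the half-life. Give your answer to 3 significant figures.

219 minutes

Over Δt = 604 − 137 = 467 minutes, the level fell by a factor of 222/50.6 ≈ 4.3874.
n = log₂(4.3874) ≈ 2.1334 half-lives, so t½ = 467/2.1334 ≈ 218.9 minutes.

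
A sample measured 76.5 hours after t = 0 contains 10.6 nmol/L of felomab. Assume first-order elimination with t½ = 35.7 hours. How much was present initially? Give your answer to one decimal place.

Number of half-lives elapsed: n = 76.5/35.7 ≈ 2.1429.
A₀ = A × 2^n = 10.6 × 2^2.1429 = 10.6 × 4.4164 ≈ 46.813 nmol/L.

46.8 nmol/L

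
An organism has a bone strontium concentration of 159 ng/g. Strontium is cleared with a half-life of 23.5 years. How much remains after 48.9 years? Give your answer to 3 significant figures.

37.6 ng/g

Number of half-lives: n = 48.9/23.5 ≈ 2.0809.
Remaining = 159 × (1/2)^2.0809 = 159 × 0.23637 ≈ 37.584 ng/g.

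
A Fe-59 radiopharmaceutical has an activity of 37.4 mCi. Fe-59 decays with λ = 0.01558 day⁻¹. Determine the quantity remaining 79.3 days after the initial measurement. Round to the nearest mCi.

t½ = ln 2 / λ = 0.69315 / 0.01558 ≈ 44.49 days.
Number of half-lives: n = 79.3/44.49 ≈ 1.7824.
Remaining = 37.4 × (1/2)^1.7824 = 37.4 × 0.29069 ≈ 10.872 mCi.

11 mCi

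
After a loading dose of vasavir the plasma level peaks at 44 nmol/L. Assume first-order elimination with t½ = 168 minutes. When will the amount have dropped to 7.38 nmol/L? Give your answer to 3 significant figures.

Fraction remaining = 7.38/44 ≈ 0.16773.
n = log₂(44/7.38) = ln(5.9621)/ln 2 ≈ 2.5758 half-lives.
t = n × t½ = 2.5758 × 168 ≈ 432.74 minutes.

433 minutes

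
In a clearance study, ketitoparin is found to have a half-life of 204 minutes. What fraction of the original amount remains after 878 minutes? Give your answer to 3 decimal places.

0.051

n = 878/204 ≈ 4.3039 half-lives.
Fraction remaining = (1/2)^4.3039 ≈ 0.050628.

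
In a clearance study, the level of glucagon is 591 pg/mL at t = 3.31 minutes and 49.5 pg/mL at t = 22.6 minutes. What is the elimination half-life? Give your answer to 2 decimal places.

5.39 minutes

Over Δt = 22.6 − 3.31 = 19.29 minutes, the level fell by a factor of 591/49.5 ≈ 11.939.
n = log₂(11.939) ≈ 3.5777 half-lives, so t½ = 19.29/3.5777 ≈ 5.3918 minutes.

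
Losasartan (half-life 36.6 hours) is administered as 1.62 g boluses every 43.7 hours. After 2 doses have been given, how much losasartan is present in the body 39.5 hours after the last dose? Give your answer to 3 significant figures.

The 2 doses were given 83.2, 39.5 hours ago.
Total = 1.62·(1/2)^(83.2/36.6) + 1.62·(1/2)^(39.5/36.6)
      = 0.33512 + 0.76671 ≈ 1.1018 g.

1.10 g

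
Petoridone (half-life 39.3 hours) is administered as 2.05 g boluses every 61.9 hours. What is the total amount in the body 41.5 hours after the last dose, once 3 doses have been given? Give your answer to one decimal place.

1.4 g

The 3 doses were given 165.3, 103.4, 41.5 hours ago.
Total = 2.05·(1/2)^(165.3/39.3) + 2.05·(1/2)^(103.4/39.3) + 2.05·(1/2)^(41.5/39.3)
      = 0.11107 + 0.33093 + 0.98599 ≈ 1.428 g.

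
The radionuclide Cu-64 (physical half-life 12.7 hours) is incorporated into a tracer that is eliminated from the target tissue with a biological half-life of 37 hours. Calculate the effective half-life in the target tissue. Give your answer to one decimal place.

1/t_eff = 1/t_phys + 1/t_biol = 1/12.7 + 1/37 = 0.10577 per hour.
t_eff = 12.7 × 37 / (12.7 + 37) ≈ 9.4547 hours.

9.5 hours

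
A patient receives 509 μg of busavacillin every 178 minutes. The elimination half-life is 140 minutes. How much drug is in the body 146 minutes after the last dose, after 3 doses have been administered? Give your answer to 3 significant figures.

392 μg

The 3 doses were given 502, 324, 146 minutes ago.
Total = 509·(1/2)^(502/140) + 509·(1/2)^(324/140) + 509·(1/2)^(146/140)
      = 42.395 + 102.34 + 247.05 ≈ 391.79 μg.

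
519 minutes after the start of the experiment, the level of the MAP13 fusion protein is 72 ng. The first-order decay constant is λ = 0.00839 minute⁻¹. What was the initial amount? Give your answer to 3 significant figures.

5600 ng

t½ = ln 2 / λ = 0.69315 / 0.00839 ≈ 82.616 minutes.
Number of half-lives elapsed: n = 519/82.616 ≈ 6.2821.
A₀ = A × 2^n = 72 × 2^6.2821 = 72 × 77.821 ≈ 5603.1 ng.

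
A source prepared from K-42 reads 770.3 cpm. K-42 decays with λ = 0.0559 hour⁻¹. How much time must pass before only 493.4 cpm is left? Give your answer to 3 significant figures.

t½ = ln 2 / λ = 0.69315 / 0.0559 ≈ 12.4 hours.
Fraction remaining = 493.4/770.3 ≈ 0.64053.
n = log₂(770.3/493.4) = ln(1.5612)/ln 2 ≈ 0.64266 half-lives.
t = n × t½ = 0.64266 × 12.4 ≈ 7.9689 hours.

7.97 hours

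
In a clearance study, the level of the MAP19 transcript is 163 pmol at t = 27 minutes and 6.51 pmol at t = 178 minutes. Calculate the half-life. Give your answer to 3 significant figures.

32.5 minutes

Over Δt = 178 − 27 = 151 minutes, the level fell by a factor of 163/6.51 ≈ 25.038.
n = log₂(25.038) ≈ 4.6461 half-lives, so t½ = 151/4.6461 ≈ 32.501 minutes.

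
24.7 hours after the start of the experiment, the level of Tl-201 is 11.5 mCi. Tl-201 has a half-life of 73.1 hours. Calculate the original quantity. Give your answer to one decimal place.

14.5 mCi

Number of half-lives elapsed: n = 24.7/73.1 ≈ 0.33789.
A₀ = A × 2^n = 11.5 × 2^0.33789 = 11.5 × 1.2639 ≈ 14.535 mCi.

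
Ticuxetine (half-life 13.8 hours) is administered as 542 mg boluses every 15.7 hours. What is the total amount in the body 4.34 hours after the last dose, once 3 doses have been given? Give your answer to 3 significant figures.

The 3 doses were given 35.74, 20.04, 4.34 hours ago.
Total = 542·(1/2)^(35.74/13.8) + 542·(1/2)^(20.04/13.8) + 542·(1/2)^(4.34/13.8)
      = 90.028 + 198.08 + 435.84 ≈ 723.95 mg.

724 mg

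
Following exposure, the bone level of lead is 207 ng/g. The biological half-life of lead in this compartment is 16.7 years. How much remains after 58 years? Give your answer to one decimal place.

18.6 ng/g

Number of half-lives: n = 58/16.7 ≈ 3.4731.
Remaining = 207 × (1/2)^3.4731 = 207 × 0.090055 ≈ 18.641 ng/g.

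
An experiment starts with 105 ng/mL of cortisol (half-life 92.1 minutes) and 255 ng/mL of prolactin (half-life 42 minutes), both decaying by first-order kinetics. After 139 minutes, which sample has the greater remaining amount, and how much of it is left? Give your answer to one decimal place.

cortisol, 36.9 ng/mL

cortisol: 105 × (1/2)^1.5092 ≈ 36.886 ng/mL.
prolactin: 255 × (1/2)^3.3095 ≈ 25.72 ng/mL.
Cortisol has more remaining, at ≈ 36.886 ng/mL.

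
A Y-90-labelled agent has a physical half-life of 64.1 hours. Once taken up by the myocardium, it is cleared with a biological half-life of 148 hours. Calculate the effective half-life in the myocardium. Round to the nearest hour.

1/t_eff = 1/t_phys + 1/t_biol = 1/64.1 + 1/148 = 0.022357 per hour.
t_eff = 64.1 × 148 / (64.1 + 148) ≈ 44.728 hours.

45 hours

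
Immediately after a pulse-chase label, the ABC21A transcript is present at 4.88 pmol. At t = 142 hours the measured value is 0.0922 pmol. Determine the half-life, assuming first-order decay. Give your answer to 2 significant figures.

25 hours

A/A₀ = 0.0922/4.88 ≈ 0.018893.
n = log₂(52.928) ≈ 5.726 half-lives elapsed in 142 hours.
t½ = 142/5.726 ≈ 24.799 hours.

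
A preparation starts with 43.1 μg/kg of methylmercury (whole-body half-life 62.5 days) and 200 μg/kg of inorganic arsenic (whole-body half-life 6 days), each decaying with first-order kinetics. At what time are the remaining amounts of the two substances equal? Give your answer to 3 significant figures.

14.7 days

Set 43.1·(1/2)^(t/62.5) = 200·(1/2)^(t/6).
Taking log₂: log₂(43.1/200) = t·(1/62.5 − 1/6).
log₂(0.2155) = -2.2142; 1/62.5 − 1/6 = -0.15067.
t = -2.2142 / -0.15067 ≈ 14.696 days.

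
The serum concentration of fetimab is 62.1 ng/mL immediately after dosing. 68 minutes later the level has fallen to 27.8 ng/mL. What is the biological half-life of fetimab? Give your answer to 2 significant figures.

59 minutes

A/A₀ = 27.8/62.1 ≈ 0.44767.
n = log₂(2.2338) ≈ 1.1595 half-lives elapsed in 68 minutes.
t½ = 68/1.1595 ≈ 58.646 minutes.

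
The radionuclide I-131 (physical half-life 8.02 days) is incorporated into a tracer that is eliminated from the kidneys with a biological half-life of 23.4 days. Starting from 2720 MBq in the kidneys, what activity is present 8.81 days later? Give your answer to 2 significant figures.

1/t_eff = 1/t_phys + 1/t_biol = 1/8.02 + 1/23.4 = 0.16742 per day.
t_eff = 8.02 × 23.4 / (8.02 + 23.4) ≈ 5.9729 days.
Remaining = 2720 × (1/2)^(8.81/5.9729) = 2720 × (1/2)^1.475 ≈ 978.48 MBq.

980 MBq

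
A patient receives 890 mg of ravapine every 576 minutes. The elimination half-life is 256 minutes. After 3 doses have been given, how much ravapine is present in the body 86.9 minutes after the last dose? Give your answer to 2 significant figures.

880 mg

The 3 doses were given 1238.9, 662.9, 86.9 minutes ago.
Total = 890·(1/2)^(1238.9/256) + 890·(1/2)^(662.9/256) + 890·(1/2)^(86.9/256)
      = 31.086 + 147.87 + 703.4 ≈ 882.36 mg.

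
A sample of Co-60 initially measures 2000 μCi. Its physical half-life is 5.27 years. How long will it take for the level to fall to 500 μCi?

10.54 years

500/2000 = 1/4, so 2 half-lives have elapsed.
t = 2 × 5.27 = 10.54 years.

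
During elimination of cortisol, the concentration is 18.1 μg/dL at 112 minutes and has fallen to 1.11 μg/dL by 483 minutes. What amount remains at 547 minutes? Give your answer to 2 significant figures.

Over Δt = 483 − 112 = 371 minutes, the level fell by a factor of 18.1/1.11 ≈ 16.306.
n = log₂(16.306) ≈ 4.0274 half-lives, so t½ = 371/4.0274 ≈ 92.12 minutes.
From t = 483 to t = 547: 1.11 × (1/2)^((547−483)/92.12) ≈ 0.68578 μg/dL.

0.69 μg/dL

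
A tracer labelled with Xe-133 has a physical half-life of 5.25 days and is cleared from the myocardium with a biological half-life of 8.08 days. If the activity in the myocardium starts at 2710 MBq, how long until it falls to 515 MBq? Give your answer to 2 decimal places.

1/t_eff = 1/t_phys + 1/t_biol = 1/5.25 + 1/8.08 = 0.31424 per day.
t_eff = 5.25 × 8.08 / (5.25 + 8.08) ≈ 3.1823 days.
n = log₂(2710/515) ≈ 2.3956; t = 2.3956 × 3.1823 ≈ 7.6237 days.

7.62 days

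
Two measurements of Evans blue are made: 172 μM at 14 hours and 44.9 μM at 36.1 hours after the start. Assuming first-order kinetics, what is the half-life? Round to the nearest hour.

11 hours

Over Δt = 36.1 − 14 = 22.1 hours, the level fell by a factor of 172/44.9 ≈ 3.8307.
n = log₂(3.8307) ≈ 1.9376 half-lives, so t½ = 22.1/1.9376 ≈ 11.406 hours.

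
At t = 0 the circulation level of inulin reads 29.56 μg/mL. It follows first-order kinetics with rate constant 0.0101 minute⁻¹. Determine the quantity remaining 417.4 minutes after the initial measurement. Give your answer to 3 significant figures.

0.436 μg/mL

t½ = ln 2 / λ = 0.69315 / 0.0101 ≈ 68.628 minutes.
Number of half-lives: n = 417.4/68.628 ≈ 6.082.
Remaining = 29.56 × (1/2)^6.082 = 29.56 × 0.014761 ≈ 0.43635 μg/mL.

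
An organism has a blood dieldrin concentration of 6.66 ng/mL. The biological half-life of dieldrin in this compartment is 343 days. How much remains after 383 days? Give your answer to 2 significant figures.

3.1 ng/mL

Number of half-lives: n = 383/343 ≈ 1.1166.
Remaining = 6.66 × (1/2)^1.1166 = 6.66 × 0.46117 ≈ 3.0714 ng/mL.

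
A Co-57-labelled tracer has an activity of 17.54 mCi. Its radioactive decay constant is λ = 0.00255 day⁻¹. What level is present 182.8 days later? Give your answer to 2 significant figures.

t½ = ln 2 / λ = 0.69315 / 0.00255 ≈ 271.82 days.
Number of half-lives: n = 182.8/271.82 ≈ 0.6725.
Remaining = 17.54 × (1/2)^0.6725 = 17.54 × 0.62742 ≈ 11.005 mCi.

11 mCi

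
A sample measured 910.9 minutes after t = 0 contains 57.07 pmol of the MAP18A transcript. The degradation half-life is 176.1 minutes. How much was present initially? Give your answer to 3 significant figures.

Number of half-lives elapsed: n = 910.9/176.1 ≈ 5.1726.
A₀ = A × 2^n = 57.07 × 2^5.1726 = 57.07 × 36.068 ≈ 2058.4 pmol.

2060 pmol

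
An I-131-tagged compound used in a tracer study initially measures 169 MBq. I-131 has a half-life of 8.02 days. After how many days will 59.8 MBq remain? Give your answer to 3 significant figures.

12.0 days

Fraction remaining = 59.8/169 ≈ 0.35385.
n = log₂(169/59.8) = ln(2.8261)/ln 2 ≈ 1.4988 half-lives.
t = n × t½ = 1.4988 × 8.02 ≈ 12.02 days.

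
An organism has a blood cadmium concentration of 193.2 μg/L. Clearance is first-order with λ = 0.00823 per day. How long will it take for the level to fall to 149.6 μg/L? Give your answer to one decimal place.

31.1 days

t½ = ln 2 / λ = 0.69315 / 0.00823 ≈ 84.222 days.
Fraction remaining = 149.6/193.2 ≈ 0.77433.
n = log₂(193.2/149.6) = ln(1.2914)/ln 2 ≈ 0.36898 half-lives.
t = n × t½ = 0.36898 × 84.222 ≈ 31.077 days.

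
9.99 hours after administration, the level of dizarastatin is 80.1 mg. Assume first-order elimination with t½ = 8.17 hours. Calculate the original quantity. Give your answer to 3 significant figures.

Number of half-lives elapsed: n = 9.99/8.17 ≈ 1.2228.
A₀ = A × 2^n = 80.1 × 2^1.2228 = 80.1 × 2.3339 ≈ 186.95 mg.

187 mg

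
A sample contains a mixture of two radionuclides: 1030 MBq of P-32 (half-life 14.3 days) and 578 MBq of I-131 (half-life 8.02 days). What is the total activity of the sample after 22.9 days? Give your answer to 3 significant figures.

P-32: 1030 × (1/2)^(22.9/14.3) = 1030 × (1/2)^1.6014 ≈ 339.44 MBq.
I-131: 578 × (1/2)^(22.9/8.02) = 578 × (1/2)^2.8554 ≈ 79.869 MBq.
Total = 339.44 + 79.869 ≈ 419.31 MBq.

419 MBq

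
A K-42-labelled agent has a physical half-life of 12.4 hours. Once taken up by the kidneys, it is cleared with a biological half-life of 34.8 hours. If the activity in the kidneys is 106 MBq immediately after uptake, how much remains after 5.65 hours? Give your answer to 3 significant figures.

69.1 MBq

1/t_eff = 1/t_phys + 1/t_biol = 1/12.4 + 1/34.8 = 0.10938 per hour.
t_eff = 12.4 × 34.8 / (12.4 + 34.8) ≈ 9.1424 hours.
Remaining = 106 × (1/2)^(5.65/9.1424) = 106 × (1/2)^0.618 ≈ 69.067 MBq.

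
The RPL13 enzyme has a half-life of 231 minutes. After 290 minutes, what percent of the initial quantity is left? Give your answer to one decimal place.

n = 290/231 ≈ 1.2554 half-lives.
Fraction remaining = (1/2)^1.2554 ≈ 0.41887, i.e. 41.887%.

41.9%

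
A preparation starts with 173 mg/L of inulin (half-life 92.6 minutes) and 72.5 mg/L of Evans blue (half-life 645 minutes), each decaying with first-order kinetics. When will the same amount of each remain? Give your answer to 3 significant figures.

Set 173·(1/2)^(t/92.6) = 72.5·(1/2)^(t/645).
Taking log₂: log₂(173/72.5) = t·(1/92.6 − 1/645).
log₂(2.3862) = 1.2547; 1/92.6 − 1/645 = 0.0092487.
t = 1.2547 / 0.0092487 ≈ 135.66 minutes.

136 minutes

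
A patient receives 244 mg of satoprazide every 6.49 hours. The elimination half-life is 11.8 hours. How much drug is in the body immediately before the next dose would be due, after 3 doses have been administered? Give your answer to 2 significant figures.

The 3 doses were given 19.47, 12.98, 6.49 hours ago.
Total = 244·(1/2)^(19.47/11.8) + 244·(1/2)^(12.98/11.8) + 244·(1/2)^(6.49/11.8)
      = 77.748 + 113.83 + 166.66 ≈ 358.24 mg.

360 mg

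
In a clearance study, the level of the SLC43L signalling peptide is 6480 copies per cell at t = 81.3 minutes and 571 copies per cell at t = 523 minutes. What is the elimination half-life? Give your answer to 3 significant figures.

Over Δt = 523 − 81.3 = 441.7 minutes, the level fell by a factor of 6480/571 ≈ 11.349.
n = log₂(11.349) ≈ 3.5044 half-lives, so t½ = 441.7/3.5044 ≈ 126.04 minutes.

126 minutes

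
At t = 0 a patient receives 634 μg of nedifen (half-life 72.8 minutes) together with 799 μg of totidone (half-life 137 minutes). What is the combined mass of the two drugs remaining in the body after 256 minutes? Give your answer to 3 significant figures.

274 μg

nedifen: 634 × (1/2)^(256/72.8) = 634 × (1/2)^3.5165 ≈ 55.402 μg.
totidone: 799 × (1/2)^(256/137) = 799 × (1/2)^1.8686 ≈ 218.8 μg.
Total = 55.402 + 218.8 ≈ 274.2 μg.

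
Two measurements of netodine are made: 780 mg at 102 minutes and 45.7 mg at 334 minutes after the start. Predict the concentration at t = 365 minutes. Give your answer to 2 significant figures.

31 mg

Over Δt = 334 − 102 = 232 minutes, the level fell by a factor of 780/45.7 ≈ 17.068.
n = log₂(17.068) ≈ 4.0932 half-lives, so t½ = 232/4.0932 ≈ 56.679 minutes.
From t = 334 to t = 365: 45.7 × (1/2)^((365−334)/56.679) ≈ 31.28 mg.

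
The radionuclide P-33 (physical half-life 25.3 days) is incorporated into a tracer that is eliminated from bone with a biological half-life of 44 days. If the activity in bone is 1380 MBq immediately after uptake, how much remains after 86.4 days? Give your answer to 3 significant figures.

1/t_eff = 1/t_phys + 1/t_biol = 1/25.3 + 1/44 = 0.062253 per day.
t_eff = 25.3 × 44 / (25.3 + 44) ≈ 16.063 days.
Remaining = 1380 × (1/2)^(86.4/16.063) = 1380 × (1/2)^5.3787 ≈ 33.17 MBq.

33.2 MBq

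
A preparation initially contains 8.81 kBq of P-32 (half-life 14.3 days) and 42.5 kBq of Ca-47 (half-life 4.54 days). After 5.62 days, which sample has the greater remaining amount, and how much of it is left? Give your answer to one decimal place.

P-32: 8.81 × (1/2)^0.39301 ≈ 6.7092 kBq.
Ca-47: 42.5 × (1/2)^1.2379 ≈ 18.02 kBq.
Ca-47 has more remaining, at ≈ 18.02 kBq.

Ca-47, 18.0 kBq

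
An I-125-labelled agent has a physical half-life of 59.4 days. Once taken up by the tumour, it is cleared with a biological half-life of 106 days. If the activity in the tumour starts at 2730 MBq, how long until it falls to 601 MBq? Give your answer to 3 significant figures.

1/t_eff = 1/t_phys + 1/t_biol = 1/59.4 + 1/106 = 0.026269 per day.
t_eff = 59.4 × 106 / (59.4 + 106) ≈ 38.068 days.
n = log₂(2730/601) ≈ 2.1835; t = 2.1835 × 38.068 ≈ 83.119 days.

83.1 days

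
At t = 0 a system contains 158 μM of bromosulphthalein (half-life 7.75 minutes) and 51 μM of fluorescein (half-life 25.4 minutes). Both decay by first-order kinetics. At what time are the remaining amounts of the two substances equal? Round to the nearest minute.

Set 158·(1/2)^(t/7.75) = 51·(1/2)^(t/25.4).
Taking log₂: log₂(158/51) = t·(1/7.75 − 1/25.4).
log₂(3.098) = 1.6314; 1/7.75 − 1/25.4 = 0.089662.
t = 1.6314 / 0.089662 ≈ 18.194 minutes.

18 minutes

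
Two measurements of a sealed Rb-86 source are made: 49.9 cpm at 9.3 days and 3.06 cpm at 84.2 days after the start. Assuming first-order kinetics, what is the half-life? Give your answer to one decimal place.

Over Δt = 84.2 − 9.3 = 74.9 days, the level fell by a factor of 49.9/3.06 ≈ 16.307.
n = log₂(16.307) ≈ 4.0274 half-lives, so t½ = 74.9/4.0274 ≈ 18.597 days.

18.6 days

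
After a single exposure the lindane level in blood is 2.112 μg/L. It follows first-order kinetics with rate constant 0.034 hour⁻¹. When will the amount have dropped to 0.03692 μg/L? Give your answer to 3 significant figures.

t½ = ln 2 / λ = 0.69315 / 0.034 ≈ 20.387 hours.
Fraction remaining = 0.03692/2.112 ≈ 0.017481.
n = log₂(2.112/0.03692) = ln(57.205)/ln 2 ≈ 5.8381 half-lives.
t = n × t½ = 5.8381 × 20.387 ≈ 119.02 hours.

119 hours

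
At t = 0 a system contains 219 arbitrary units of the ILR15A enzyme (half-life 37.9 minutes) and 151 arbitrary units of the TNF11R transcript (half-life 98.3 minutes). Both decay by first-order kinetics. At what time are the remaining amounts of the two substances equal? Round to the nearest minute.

33 minutes

Set 219·(1/2)^(t/37.9) = 151·(1/2)^(t/98.3).
Taking log₂: log₂(219/151) = t·(1/37.9 − 1/98.3).
log₂(1.4503) = 0.53638; 1/37.9 − 1/98.3 = 0.016212.
t = 0.53638 / 0.016212 ≈ 33.085 minutes.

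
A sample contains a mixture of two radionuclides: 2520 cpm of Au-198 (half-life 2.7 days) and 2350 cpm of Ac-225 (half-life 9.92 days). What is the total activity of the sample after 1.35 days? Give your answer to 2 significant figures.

Au-198: 2520 × (1/2)^(1.35/2.7) = 2520 × (1/2)^0.5 ≈ 1781.9 cpm.
Ac-225: 2350 × (1/2)^(1.35/9.92) = 2350 × (1/2)^0.13609 ≈ 2138.5 cpm.
Total = 1781.9 + 2138.5 ≈ 3920.4 cpm.

3900 cpm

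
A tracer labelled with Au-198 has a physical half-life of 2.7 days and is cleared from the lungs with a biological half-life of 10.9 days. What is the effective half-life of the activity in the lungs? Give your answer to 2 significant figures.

1/t_eff = 1/t_phys + 1/t_biol = 1/2.7 + 1/10.9 = 0.46211 per day.
t_eff = 2.7 × 10.9 / (2.7 + 10.9) ≈ 2.164 days.

2.2 days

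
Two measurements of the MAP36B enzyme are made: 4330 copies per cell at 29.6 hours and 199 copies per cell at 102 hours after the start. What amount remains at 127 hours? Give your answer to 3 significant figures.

68.7 copies per cell

Over Δt = 102 − 29.6 = 72.4 hours, the level fell by a factor of 4330/199 ≈ 21.759.
n = log₂(21.759) ≈ 4.4435 half-lives, so t½ = 72.4/4.4435 ≈ 16.293 hours.
From t = 102 to t = 127: 199 × (1/2)^((127−102)/16.293) ≈ 68.701 copies per cell.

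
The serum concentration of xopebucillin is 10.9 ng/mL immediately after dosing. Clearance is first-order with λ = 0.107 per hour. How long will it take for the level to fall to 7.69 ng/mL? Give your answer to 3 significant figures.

t½ = ln 2 / λ = 0.69315 / 0.107 ≈ 6.478 hours.
Fraction remaining = 7.69/10.9 ≈ 0.7055.
n = log₂(10.9/7.69) = ln(1.4174)/ln 2 ≈ 0.50327 half-lives.
t = n × t½ = 0.50327 × 6.478 ≈ 3.2602 hours.

3.26 hours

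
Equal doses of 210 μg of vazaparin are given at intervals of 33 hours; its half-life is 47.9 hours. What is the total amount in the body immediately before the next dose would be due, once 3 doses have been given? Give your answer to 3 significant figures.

261 μg

The 3 doses were given 99, 66, 33 hours ago.
Total = 210·(1/2)^(99/47.9) + 210·(1/2)^(66/47.9) + 210·(1/2)^(33/47.9)
      = 50.124 + 80.805 + 130.27 ≈ 261.19 μg.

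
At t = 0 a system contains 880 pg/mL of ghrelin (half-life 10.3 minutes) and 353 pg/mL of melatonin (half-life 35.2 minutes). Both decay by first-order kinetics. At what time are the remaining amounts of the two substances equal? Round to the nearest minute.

19 minutes

Set 880·(1/2)^(t/10.3) = 353·(1/2)^(t/35.2).
Taking log₂: log₂(880/353) = t·(1/10.3 − 1/35.2).
log₂(2.4929) = 1.3178; 1/10.3 − 1/35.2 = 0.068678.
t = 1.3178 / 0.068678 ≈ 19.189 minutes.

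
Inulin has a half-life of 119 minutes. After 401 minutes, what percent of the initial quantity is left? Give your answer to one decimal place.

n = 401/119 ≈ 3.3697 half-lives.
Fraction remaining = (1/2)^3.3697 ≈ 0.09674, i.e. 9.674%.

9.7%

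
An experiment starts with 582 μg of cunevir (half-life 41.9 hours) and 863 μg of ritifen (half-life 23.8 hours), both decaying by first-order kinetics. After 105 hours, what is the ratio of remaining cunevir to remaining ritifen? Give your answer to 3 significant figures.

2.53

cunevir: 582 × (1/2)^(105/41.9) = 582 × (1/2)^2.506 ≈ 102.46 μg.
ritifen: 863 × (1/2)^(105/23.8) = 863 × (1/2)^4.4118 ≈ 40.545 μg.
Ratio ≈ 102.46 / 40.545 ≈ 2.5271.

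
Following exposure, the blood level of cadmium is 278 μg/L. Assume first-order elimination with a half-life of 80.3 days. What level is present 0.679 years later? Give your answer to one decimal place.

Convert the elapsed time: 0.679 years = 247.835 days.
Number of half-lives: n = 247.835/80.3 ≈ 3.0864.
Remaining = 278 × (1/2)^3.0864 = 278 × 0.11774 ≈ 32.731 μg/L.

32.7 μg/L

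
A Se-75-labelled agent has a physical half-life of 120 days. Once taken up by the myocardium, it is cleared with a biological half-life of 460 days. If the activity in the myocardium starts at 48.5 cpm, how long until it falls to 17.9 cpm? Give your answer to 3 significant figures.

137 days

1/t_eff = 1/t_phys + 1/t_biol = 1/120 + 1/460 = 0.010507 per day.
t_eff = 120 × 460 / (120 + 460) ≈ 95.172 days.
n = log₂(48.5/17.9) ≈ 1.438; t = 1.438 × 95.172 ≈ 136.86 days.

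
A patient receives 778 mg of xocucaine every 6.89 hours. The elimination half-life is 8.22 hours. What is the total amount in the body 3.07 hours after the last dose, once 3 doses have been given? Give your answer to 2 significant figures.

1100 mg

The 3 doses were given 16.85, 9.96, 3.07 hours ago.
Total = 778·(1/2)^(16.85/8.22) + 778·(1/2)^(9.96/8.22) + 778·(1/2)^(3.07/8.22)
      = 187.89 + 335.91 + 600.55 ≈ 1124.4 mg.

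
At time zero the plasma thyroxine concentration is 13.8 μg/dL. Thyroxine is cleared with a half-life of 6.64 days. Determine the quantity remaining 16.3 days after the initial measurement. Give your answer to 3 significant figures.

2.52 μg/dL

Number of half-lives: n = 16.3/6.64 ≈ 2.4548.
Remaining = 13.8 × (1/2)^2.4548 = 13.8 × 0.1824 ≈ 2.5171 μg/dL.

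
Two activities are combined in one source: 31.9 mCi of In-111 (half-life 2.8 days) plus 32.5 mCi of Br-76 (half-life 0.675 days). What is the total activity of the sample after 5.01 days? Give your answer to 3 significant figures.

In-111: 31.9 × (1/2)^(5.01/2.8) = 31.9 × (1/2)^1.7893 ≈ 9.2292 mCi.
Br-76: 32.5 × (1/2)^(5.01/0.675) = 32.5 × (1/2)^7.4222 ≈ 0.18948 mCi.
Total = 9.2292 + 0.18948 ≈ 9.4186 mCi.

9.42 mCi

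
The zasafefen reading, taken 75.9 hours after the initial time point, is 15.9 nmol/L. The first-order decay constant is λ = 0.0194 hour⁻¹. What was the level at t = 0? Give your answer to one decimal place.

t½ = ln 2 / λ = 0.69315 / 0.0194 ≈ 35.729 hours.
Number of half-lives elapsed: n = 75.9/35.729 ≈ 2.1243.
A₀ = A × 2^n = 15.9 × 2^2.1243 = 15.9 × 4.3599 ≈ 69.323 nmol/L.

69.3 nmol/L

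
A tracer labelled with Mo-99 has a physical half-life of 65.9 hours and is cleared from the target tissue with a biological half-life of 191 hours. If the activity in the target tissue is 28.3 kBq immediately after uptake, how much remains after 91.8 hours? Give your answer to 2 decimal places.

1/t_eff = 1/t_phys + 1/t_biol = 1/65.9 + 1/191 = 0.02041 per hour.
t_eff = 65.9 × 191 / (65.9 + 191) ≈ 48.995 hours.
Remaining = 28.3 × (1/2)^(91.8/48.995) = 28.3 × (1/2)^1.8736 ≈ 7.7226 kBq.

7.72 kBq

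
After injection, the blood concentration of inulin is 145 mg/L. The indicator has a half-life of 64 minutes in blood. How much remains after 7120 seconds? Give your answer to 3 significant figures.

40.1 mg/L

Convert the elapsed time: 7120 seconds = 118.667 minutes.
Number of half-lives: n = 118.667/64 ≈ 1.8542.
Remaining = 145 × (1/2)^1.8542 = 145 × 0.27659 ≈ 40.106 mg/L.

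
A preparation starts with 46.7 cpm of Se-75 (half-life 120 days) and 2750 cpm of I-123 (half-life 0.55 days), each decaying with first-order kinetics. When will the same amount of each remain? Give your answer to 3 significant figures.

Set 46.7·(1/2)^(t/120) = 2750·(1/2)^(t/0.55).
Taking log₂: log₂(46.7/2750) = t·(1/120 − 1/0.55).
log₂(0.016982) = -5.8799; 1/120 − 1/0.55 = -1.8098.
t = -5.8799 / -1.8098 ≈ 3.2488 days.

3.25 days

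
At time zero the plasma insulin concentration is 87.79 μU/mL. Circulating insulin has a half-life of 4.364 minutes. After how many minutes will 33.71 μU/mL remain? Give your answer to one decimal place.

Fraction remaining = 33.71/87.79 ≈ 0.38398.
n = log₂(87.79/33.71) = ln(2.6043)/ln 2 ≈ 1.3809 half-lives.
t = n × t½ = 1.3809 × 4.364 ≈ 6.0262 minutes.

6.0 minutes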